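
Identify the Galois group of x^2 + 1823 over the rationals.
Gal(K/Q) = Z/2Z (cyclic of order 2)

x^2 + 1823 is irreducible over Q since -1823 is not a rational square. The splitting field Q(sqrt(-1823)) has degree 2 over Q, and its unique nontrivial automorphism is sqrt(-1823) ↦ -sqrt(-1823). Hence Gal(Q(sqrt(-1823))/Q) = Z/2Z.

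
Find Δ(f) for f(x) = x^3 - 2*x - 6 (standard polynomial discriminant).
Δ = -940

For a depressed cubic x^3 + p x + q the discriminant is Δ = -4 p^3 - 27 q^2 = -4*(-2)^3 - 27*(-6)^2 = 32 - 972 = -940.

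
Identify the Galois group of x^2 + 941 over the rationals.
Gal(K/Q) = Z/2Z (cyclic of order 2)

x^2 + 941 is irreducible over Q since -941 is not a rational square. The splitting field Q(sqrt(-941)) has degree 2 over Q, and its unique nontrivial automorphism is sqrt(-941) ↦ -sqrt(-941). Hence Gal(Q(sqrt(-941))/Q) = Z/2Z.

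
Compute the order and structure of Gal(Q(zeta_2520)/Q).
|Gal(Q(zeta_2520)/Q)| = phi(2520) = 576; group ≅ (Z/2520Z)^* ≅ Z/2Z × Z/2Z × Z/4Z × Z/6Z × Z/6Z

The n-th cyclotomic polynomial Φ_2520(x) is the minimal polynomial of zeta_2520 over Q and has degree phi(2520) = 576. So Q(zeta_2520) is a degree-576 Galois extension with Galois group (Z/2520Z)^*. By CRT, (Z/2520Z)^* ≅ (Z/8Z)^* × (Z/9Z)^* × (Z/5Z)^* × (Z/7Z)^*. Each prime-power unit group is (Z/8Z)^* ≅ Z/2Z × Z/2Z; (Z/9Z)^* ≅ Z/6Z; (Z/5Z)^* ≅ Z/4Z; (Z/7Z)^* ≅ Z/6Z. Hence Gal(Q(zeta_2520)/Q) ≅ Z/2Z × Z/2Z × Z/4Z × Z/6Z × Z/6Z.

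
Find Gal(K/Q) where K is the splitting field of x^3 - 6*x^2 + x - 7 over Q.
Gal(K/Q) = S_3 (symmetric group of order 6)

Compute the discriminant of x^3 + (-6)*x^2 + (1)*x + (-7): Δ = -6583. Since Δ is not a rational square, the Galois group is not contained in A_3; it must be the full S_3 (irreducibility of the cubic rules out anything smaller).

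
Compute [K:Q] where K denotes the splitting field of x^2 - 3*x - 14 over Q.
[K:Q] = 2

The discriminant of x^2 + (-3)*x + (-14) is b^2 - 4c = 9 - (-56) = 65. Since 65 is not a perfect square in Q, the polynomial is irreducible over Q. Its two roots generate a degree-2 extension, so [K:Q] = 2.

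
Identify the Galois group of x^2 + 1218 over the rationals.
Gal(K/Q) = Z/2Z (cyclic of order 2)

x^2 + 1218 is irreducible over Q since -1218 is not a rational square. The splitting field Q(sqrt(-1218)) has degree 2 over Q, and its unique nontrivial automorphism is sqrt(-1218) ↦ -sqrt(-1218). Hence Gal(Q(sqrt(-1218))/Q) = Z/2Z.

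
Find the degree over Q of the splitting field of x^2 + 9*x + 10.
[K:Q] = 2

The discriminant of x^2 + (9)*x + (10) is b^2 - 4c = 81 - (40) = 41. Since 41 is not a perfect square in Q, the polynomial is irreducible over Q. Its two roots generate a degree-2 extension, so [K:Q] = 2.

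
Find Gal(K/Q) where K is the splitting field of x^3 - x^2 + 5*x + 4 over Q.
Gal(K/Q) = S_3 (symmetric group of order 6)

Compute the discriminant of x^3 + (-1)*x^2 + (5)*x + (4): Δ = -1251. Since Δ is not a rational square, the Galois group is not contained in A_3; it must be the full S_3 (irreducibility of the cubic rules out anything smaller).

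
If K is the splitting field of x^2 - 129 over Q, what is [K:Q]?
[K:Q] = 2

The polynomial x^2 - 129 is irreducible over Q since 129 is not a perfect square. Its splitting field is Q(sqrt(129)), which has degree 2 over Q.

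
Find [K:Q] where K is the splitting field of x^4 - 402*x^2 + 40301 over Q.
[K:Q] = 4

f factors as (x^2 - 211)(x^2 - 191); the splitting field is K = Q(sqrt(211), sqrt(191)). Since 211, 191, and 40301 are all non-squares in Q, the three subfields Q(sqrt(211)), Q(sqrt(191)), Q(sqrt(40301)) are distinct degree-2 extensions, so [K:Q] = 4 (Klein four Galois group).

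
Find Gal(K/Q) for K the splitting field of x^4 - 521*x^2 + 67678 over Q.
Gal(K/Q) = V_4 (Klein four-group, Z/2Z × Z/2Z)

f factors as (x^2 - 247)(x^2 - 274), so the splitting field is K = Q(sqrt(247), sqrt(274)). The elements 247, 274, 67678 are all non-squares in Q, so sqrt(247) and sqrt(274) generate independent quadratic extensions. Thus [K:Q] = 4 and Gal(K/Q) is generated by the two order-2 automorphisms sqrt(247) ↦ -sqrt(247) and sqrt(274) ↦ -sqrt(274), giving V_4.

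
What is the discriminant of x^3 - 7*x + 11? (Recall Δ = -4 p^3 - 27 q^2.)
Δ = -1895

For a depressed cubic x^3 + p x + q the discriminant is Δ = -4 p^3 - 27 q^2 = -4*(-7)^3 - 27*(11)^2 = 1372 - 3267 = -1895.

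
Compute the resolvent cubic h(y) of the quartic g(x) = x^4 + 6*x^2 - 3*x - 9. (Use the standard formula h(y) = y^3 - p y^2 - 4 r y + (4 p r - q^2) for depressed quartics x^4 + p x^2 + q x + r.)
h(y) = y^3 - 6*y^2 + 36*y - 225

Identify coefficients: p = 6, q = -3, r = -9.
Plug into h(y) = y^3 - p y^2 - 4 r y + (4 p r - q^2):
  h(y) = y^3 - (6) y^2 - 4*(-9) y + (4*(6)*(-9) - (-3)^2)
       = y^3 + (-6) y^2 + (36) y + (-225).
Simplifying: h(y) = y^3 - 6*y^2 + 36*y - 225.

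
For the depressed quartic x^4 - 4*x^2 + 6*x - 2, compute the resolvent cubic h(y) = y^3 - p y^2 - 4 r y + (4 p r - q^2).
h(y) = y^3 + 4*y^2 + 8*y - 4

Identify coefficients: p = -4, q = 6, r = -2.
Plug into h(y) = y^3 - p y^2 - 4 r y + (4 p r - q^2):
  h(y) = y^3 - (-4) y^2 - 4*(-2) y + (4*(-4)*(-2) - (6)^2)
       = y^3 + (4) y^2 + (8) y + (-4).
Simplifying: h(y) = y^3 + 4*y^2 + 8*y - 4.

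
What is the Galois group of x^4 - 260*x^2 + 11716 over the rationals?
Gal(K/Q) = V_4 (Klein four-group, Z/2Z × Z/2Z)

f factors as (x^2 - 202)(x^2 - 58), so the splitting field is K = Q(sqrt(202), sqrt(58)). The elements 202, 58, 11716 are all non-squares in Q, so sqrt(202) and sqrt(58) generate independent quadratic extensions. Thus [K:Q] = 4 and Gal(K/Q) is generated by the two order-2 automorphisms sqrt(202) ↦ -sqrt(202) and sqrt(58) ↦ -sqrt(58), giving V_4.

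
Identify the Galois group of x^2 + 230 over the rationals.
Gal(K/Q) = Z/2Z (cyclic of order 2)

x^2 + 230 is irreducible over Q since -230 is not a rational square. The splitting field Q(sqrt(-230)) has degree 2 over Q, and its unique nontrivial automorphism is sqrt(-230) ↦ -sqrt(-230). Hence Gal(Q(sqrt(-230))/Q) = Z/2Z.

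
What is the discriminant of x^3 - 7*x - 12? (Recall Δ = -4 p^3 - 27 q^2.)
Δ = -2516

For a depressed cubic x^3 + p x + q the discriminant is Δ = -4 p^3 - 27 q^2 = -4*(-7)^3 - 27*(-12)^2 = 1372 - 3888 = -2516.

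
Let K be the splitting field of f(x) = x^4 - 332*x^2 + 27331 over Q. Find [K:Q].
[K:Q] = 4

f factors as (x^2 - 181)(x^2 - 151); the splitting field is K = Q(sqrt(181), sqrt(151)). Since 181, 151, and 27331 are all non-squares in Q, the three subfields Q(sqrt(181)), Q(sqrt(151)), Q(sqrt(27331)) are distinct degree-2 extensions, so [K:Q] = 4 (Klein four Galois group).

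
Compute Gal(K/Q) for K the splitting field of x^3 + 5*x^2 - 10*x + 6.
Gal(K/Q) = S_3 (symmetric group of order 6)

Compute the discriminant of x^3 + (5)*x^2 + (-10)*x + (6): Δ = -2872. Since Δ is not a rational square, the Galois group is not contained in A_3; it must be the full S_3 (irreducibility of the cubic rules out anything smaller).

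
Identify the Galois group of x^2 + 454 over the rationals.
Gal(K/Q) = Z/2Z (cyclic of order 2)

x^2 + 454 is irreducible over Q since -454 is not a rational square. The splitting field Q(sqrt(-454)) has degree 2 over Q, and its unique nontrivial automorphism is sqrt(-454) ↦ -sqrt(-454). Hence Gal(Q(sqrt(-454))/Q) = Z/2Z.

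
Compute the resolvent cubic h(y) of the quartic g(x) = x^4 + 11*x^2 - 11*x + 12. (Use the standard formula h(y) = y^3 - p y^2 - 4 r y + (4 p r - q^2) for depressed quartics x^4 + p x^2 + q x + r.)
h(y) = y^3 - 11*y^2 - 48*y + 407

Identify coefficients: p = 11, q = -11, r = 12.
Plug into h(y) = y^3 - p y^2 - 4 r y + (4 p r - q^2):
  h(y) = y^3 - (11) y^2 - 4*(12) y + (4*(11)*(12) - (-11)^2)
       = y^3 + (-11) y^2 + (-48) y + (407).
Simplifying: h(y) = y^3 - 11*y^2 - 48*y + 407.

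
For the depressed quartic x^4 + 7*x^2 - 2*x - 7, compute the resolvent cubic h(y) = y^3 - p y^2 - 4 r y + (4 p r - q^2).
h(y) = y^3 - 7*y^2 + 28*y - 200

Identify coefficients: p = 7, q = -2, r = -7.
Plug into h(y) = y^3 - p y^2 - 4 r y + (4 p r - q^2):
  h(y) = y^3 - (7) y^2 - 4*(-7) y + (4*(7)*(-7) - (-2)^2)
       = y^3 + (-7) y^2 + (28) y + (-200).
Simplifying: h(y) = y^3 - 7*y^2 + 28*y - 200.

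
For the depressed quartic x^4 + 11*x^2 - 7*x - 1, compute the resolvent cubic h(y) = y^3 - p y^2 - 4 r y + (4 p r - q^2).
h(y) = y^3 - 11*y^2 + 4*y - 93

Identify coefficients: p = 11, q = -7, r = -1.
Plug into h(y) = y^3 - p y^2 - 4 r y + (4 p r - q^2):
  h(y) = y^3 - (11) y^2 - 4*(-1) y + (4*(11)*(-1) - (-7)^2)
       = y^3 + (-11) y^2 + (4) y + (-93).
Simplifying: h(y) = y^3 - 11*y^2 + 4*y - 93.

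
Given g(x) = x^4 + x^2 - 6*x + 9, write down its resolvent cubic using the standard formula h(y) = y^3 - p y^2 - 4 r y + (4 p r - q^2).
h(y) = y^3 - y^2 - 36*y

Identify coefficients: p = 1, q = -6, r = 9.
Plug into h(y) = y^3 - p y^2 - 4 r y + (4 p r - q^2):
  h(y) = y^3 - (1) y^2 - 4*(9) y + (4*(1)*(9) - (-6)^2)
       = y^3 + (-1) y^2 + (-36) y + (0).
Simplifying: h(y) = y^3 - y^2 - 36*y.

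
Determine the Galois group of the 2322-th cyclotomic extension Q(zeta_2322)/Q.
|Gal(Q(zeta_2322)/Q)| = phi(2322) = 756; group ≅ (Z/2322Z)^* ≅ Z/18Z × Z/42Z

The n-th cyclotomic polynomial Φ_2322(x) is the minimal polynomial of zeta_2322 over Q and has degree phi(2322) = 756. So Q(zeta_2322) is a degree-756 Galois extension with Galois group (Z/2322Z)^*. By CRT, (Z/2322Z)^* ≅ (Z/2Z)^* × (Z/27Z)^* × (Z/43Z)^*. Each prime-power unit group is (Z/2Z)^* ≅ trivial group (order 1); (Z/27Z)^* ≅ Z/18Z; (Z/43Z)^* ≅ Z/42Z. Hence Gal(Q(zeta_2322)/Q) ≅ Z/18Z × Z/42Z.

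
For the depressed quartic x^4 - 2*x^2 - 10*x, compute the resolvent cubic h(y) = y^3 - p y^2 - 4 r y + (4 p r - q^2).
h(y) = y^3 + 2*y^2 - 100

Identify coefficients: p = -2, q = -10, r = 0.
Plug into h(y) = y^3 - p y^2 - 4 r y + (4 p r - q^2):
  h(y) = y^3 - (-2) y^2 - 4*(0) y + (4*(-2)*(0) - (-10)^2)
       = y^3 + (2) y^2 + (0) y + (-100).
Simplifying: h(y) = y^3 + 2*y^2 - 100.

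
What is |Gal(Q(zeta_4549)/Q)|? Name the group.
|Gal(Q(zeta_4549)/Q)| = phi(4549) = 4548; group ≅ (Z/4549Z)^* ≅ Z/4548Z

The n-th cyclotomic polynomial Φ_4549(x) is the minimal polynomial of zeta_4549 over Q and has degree phi(4549) = 4548. So Q(zeta_4549) is a degree-4548 Galois extension with Galois group (Z/4549Z)^*. (Z/4549Z)^* is cyclic since 4549 is an odd prime power (or 4). Hence Gal(Q(zeta_4549)/Q) ≅ Z/4548Z.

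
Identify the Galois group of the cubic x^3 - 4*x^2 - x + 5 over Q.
Gal(K/Q) = S_3 (symmetric group of order 6)

Compute the discriminant of x^3 + (-4)*x^2 + (-1)*x + (5): Δ = 985. Since Δ is not a rational square, the Galois group is not contained in A_3; it must be the full S_3 (irreducibility of the cubic rules out anything smaller).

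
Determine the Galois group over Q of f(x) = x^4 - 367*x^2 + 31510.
Gal(K/Q) = V_4 (Klein four-group, Z/2Z × Z/2Z)

f factors as (x^2 - 230)(x^2 - 137), so the splitting field is K = Q(sqrt(230), sqrt(137)). The elements 230, 137, 31510 are all non-squares in Q, so sqrt(230) and sqrt(137) generate independent quadratic extensions. Thus [K:Q] = 4 and Gal(K/Q) is generated by the two order-2 automorphisms sqrt(230) ↦ -sqrt(230) and sqrt(137) ↦ -sqrt(137), giving V_4.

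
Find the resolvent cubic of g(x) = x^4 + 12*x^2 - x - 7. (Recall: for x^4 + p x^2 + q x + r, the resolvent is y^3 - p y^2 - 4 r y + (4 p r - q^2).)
h(y) = y^3 - 12*y^2 + 28*y - 337

Identify coefficients: p = 12, q = -1, r = -7.
Plug into h(y) = y^3 - p y^2 - 4 r y + (4 p r - q^2):
  h(y) = y^3 - (12) y^2 - 4*(-7) y + (4*(12)*(-7) - (-1)^2)
       = y^3 + (-12) y^2 + (28) y + (-337).
Simplifying: h(y) = y^3 - 12*y^2 + 28*y - 337.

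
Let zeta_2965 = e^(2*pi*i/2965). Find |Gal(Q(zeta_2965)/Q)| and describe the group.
|Gal(Q(zeta_2965)/Q)| = phi(2965) = 2368; group ≅ (Z/2965Z)^* ≅ Z/4Z × Z/592Z

The n-th cyclotomic polynomial Φ_2965(x) is the minimal polynomial of zeta_2965 over Q and has degree phi(2965) = 2368. So Q(zeta_2965) is a degree-2368 Galois extension with Galois group (Z/2965Z)^*. By CRT, (Z/2965Z)^* ≅ (Z/5Z)^* × (Z/593Z)^*. Each prime-power unit group is (Z/5Z)^* ≅ Z/4Z; (Z/593Z)^* ≅ Z/592Z. Hence Gal(Q(zeta_2965)/Q) ≅ Z/4Z × Z/592Z.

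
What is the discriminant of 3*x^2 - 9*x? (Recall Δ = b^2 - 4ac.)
Δ = 81

For a quadratic a x^2 + b x + c the discriminant is Δ = b^2 - 4ac = (-9)^2 - 4*(3)*(0) = 81 - (0) = 81.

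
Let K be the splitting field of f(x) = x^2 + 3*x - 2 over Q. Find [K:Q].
[K:Q] = 2

The discriminant of x^2 + (3)*x + (-2) is b^2 - 4c = 9 - (-8) = 17. Since 17 is not a perfect square in Q, the polynomial is irreducible over Q. Its two roots generate a degree-2 extension, so [K:Q] = 2.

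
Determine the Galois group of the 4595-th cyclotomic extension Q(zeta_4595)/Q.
|Gal(Q(zeta_4595)/Q)| = phi(4595) = 3672; group ≅ (Z/4595Z)^* ≅ Z/4Z × Z/918Z

The n-th cyclotomic polynomial Φ_4595(x) is the minimal polynomial of zeta_4595 over Q and has degree phi(4595) = 3672. So Q(zeta_4595) is a degree-3672 Galois extension with Galois group (Z/4595Z)^*. By CRT, (Z/4595Z)^* ≅ (Z/5Z)^* × (Z/919Z)^*. Each prime-power unit group is (Z/5Z)^* ≅ Z/4Z; (Z/919Z)^* ≅ Z/918Z. Hence Gal(Q(zeta_4595)/Q) ≅ Z/4Z × Z/918Z.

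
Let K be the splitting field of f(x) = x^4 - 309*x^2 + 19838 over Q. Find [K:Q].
[K:Q] = 4

f factors as (x^2 - 218)(x^2 - 91); the splitting field is K = Q(sqrt(218), sqrt(91)). Since 218, 91, and 19838 are all non-squares in Q, the three subfields Q(sqrt(218)), Q(sqrt(91)), Q(sqrt(19838)) are distinct degree-2 extensions, so [K:Q] = 4 (Klein four Galois group).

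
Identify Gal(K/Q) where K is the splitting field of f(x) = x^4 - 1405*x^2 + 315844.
Gal(K/Q) = Z/2Z (cyclic of order 2)

f factors as (x^2 - 1124)(x^2 - 281), so the splitting field is K = Q(sqrt(1124), sqrt(281)). The squarefree part of 1124 is 281 and the squarefree part of 281 is also 281, so sqrt(1124) and sqrt(281) are both rational multiples of sqrt(281). Hence Q(sqrt(1124)) = Q(sqrt(281)) = Q(sqrt(281)), and the splitting field collapses to a single degree-2 extension with Galois group Z/2Z.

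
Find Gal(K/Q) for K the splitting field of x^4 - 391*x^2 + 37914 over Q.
Gal(K/Q) = V_4 (Klein four-group, Z/2Z × Z/2Z)

f factors as (x^2 - 213)(x^2 - 178), so the splitting field is K = Q(sqrt(213), sqrt(178)). The elements 213, 178, 37914 are all non-squares in Q, so sqrt(213) and sqrt(178) generate independent quadratic extensions. Thus [K:Q] = 4 and Gal(K/Q) is generated by the two order-2 automorphisms sqrt(213) ↦ -sqrt(213) and sqrt(178) ↦ -sqrt(178), giving V_4.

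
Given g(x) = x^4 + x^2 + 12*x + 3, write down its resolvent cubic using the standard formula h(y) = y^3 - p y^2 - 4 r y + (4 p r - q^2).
h(y) = y^3 - y^2 - 12*y - 132

Identify coefficients: p = 1, q = 12, r = 3.
Plug into h(y) = y^3 - p y^2 - 4 r y + (4 p r - q^2):
  h(y) = y^3 - (1) y^2 - 4*(3) y + (4*(1)*(3) - (12)^2)
       = y^3 + (-1) y^2 + (-12) y + (-132).
Simplifying: h(y) = y^3 - y^2 - 12*y - 132.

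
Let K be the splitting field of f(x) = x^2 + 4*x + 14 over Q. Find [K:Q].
[K:Q] = 2

The discriminant of x^2 + (4)*x + (14) is b^2 - 4c = 16 - (56) = -40. Since -40 is not a perfect square in Q, the polynomial is irreducible over Q. Its two roots generate a degree-2 extension, so [K:Q] = 2.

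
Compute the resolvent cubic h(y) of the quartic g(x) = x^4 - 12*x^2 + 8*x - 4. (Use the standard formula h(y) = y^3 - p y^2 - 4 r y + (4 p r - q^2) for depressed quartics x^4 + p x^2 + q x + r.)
h(y) = y^3 + 12*y^2 + 16*y + 128

Identify coefficients: p = -12, q = 8, r = -4.
Plug into h(y) = y^3 - p y^2 - 4 r y + (4 p r - q^2):
  h(y) = y^3 - (-12) y^2 - 4*(-4) y + (4*(-12)*(-4) - (8)^2)
       = y^3 + (12) y^2 + (16) y + (128).
Simplifying: h(y) = y^3 + 12*y^2 + 16*y + 128.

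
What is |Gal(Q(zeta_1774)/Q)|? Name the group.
|Gal(Q(zeta_1774)/Q)| = phi(1774) = 886; group ≅ (Z/1774Z)^* ≅ Z/886Z

The n-th cyclotomic polynomial Φ_1774(x) is the minimal polynomial of zeta_1774 over Q and has degree phi(1774) = 886. So Q(zeta_1774) is a degree-886 Galois extension with Galois group (Z/1774Z)^*. By CRT, (Z/1774Z)^* ≅ (Z/2Z)^* × (Z/887Z)^*. Each prime-power unit group is (Z/2Z)^* ≅ trivial group (order 1); (Z/887Z)^* ≅ Z/886Z. Hence Gal(Q(zeta_1774)/Q) ≅ Z/886Z.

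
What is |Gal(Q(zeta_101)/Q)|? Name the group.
|Gal(Q(zeta_101)/Q)| = phi(101) = 100; group ≅ (Z/101Z)^* ≅ Z/100Z

The n-th cyclotomic polynomial Φ_101(x) is the minimal polynomial of zeta_101 over Q and has degree phi(101) = 100. So Q(zeta_101) is a degree-100 Galois extension with Galois group (Z/101Z)^*. (Z/101Z)^* is cyclic since 101 is an odd prime power (or 4). Hence Gal(Q(zeta_101)/Q) ≅ Z/100Z.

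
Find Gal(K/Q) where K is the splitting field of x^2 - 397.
Gal(K/Q) = Z/2Z (cyclic of order 2)

x^2 - 397 is irreducible over Q since 397 is not a rational square. The splitting field Q(sqrt(397)) has degree 2 over Q, and its unique nontrivial automorphism is sqrt(397) ↦ -sqrt(397). Hence Gal(Q(sqrt(397))/Q) = Z/2Z.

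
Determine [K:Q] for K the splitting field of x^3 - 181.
[K:Q] = 6

x^3 - 181 has one real root r = 181^(1/3) and two complex roots r*zeta_3, r*zeta_3^2 where zeta_3 = e^(2*pi*i/3). The splitting field is Q(r, zeta_3). [Q(r):Q] = 3 and [Q(zeta_3):Q] = 2 with gcd = 1, so [Q(r, zeta_3):Q] = 3 * 2 = 6.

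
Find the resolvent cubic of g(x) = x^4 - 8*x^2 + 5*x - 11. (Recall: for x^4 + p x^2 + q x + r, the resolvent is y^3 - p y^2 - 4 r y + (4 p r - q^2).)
h(y) = y^3 + 8*y^2 + 44*y + 327

Identify coefficients: p = -8, q = 5, r = -11.
Plug into h(y) = y^3 - p y^2 - 4 r y + (4 p r - q^2):
  h(y) = y^3 - (-8) y^2 - 4*(-11) y + (4*(-8)*(-11) - (5)^2)
       = y^3 + (8) y^2 + (44) y + (327).
Simplifying: h(y) = y^3 + 8*y^2 + 44*y + 327.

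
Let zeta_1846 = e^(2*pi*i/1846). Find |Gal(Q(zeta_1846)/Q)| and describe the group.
|Gal(Q(zeta_1846)/Q)| = phi(1846) = 840; group ≅ (Z/1846Z)^* ≅ Z/12Z × Z/70Z

The n-th cyclotomic polynomial Φ_1846(x) is the minimal polynomial of zeta_1846 over Q and has degree phi(1846) = 840. So Q(zeta_1846) is a degree-840 Galois extension with Galois group (Z/1846Z)^*. By CRT, (Z/1846Z)^* ≅ (Z/2Z)^* × (Z/13Z)^* × (Z/71Z)^*. Each prime-power unit group is (Z/2Z)^* ≅ trivial group (order 1); (Z/13Z)^* ≅ Z/12Z; (Z/71Z)^* ≅ Z/70Z. Hence Gal(Q(zeta_1846)/Q) ≅ Z/12Z × Z/70Z.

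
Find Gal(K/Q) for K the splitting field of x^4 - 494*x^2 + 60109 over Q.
Gal(K/Q) = V_4 (Klein four-group, Z/2Z × Z/2Z)

f factors as (x^2 - 217)(x^2 - 277), so the splitting field is K = Q(sqrt(217), sqrt(277)). The elements 217, 277, 60109 are all non-squares in Q, so sqrt(217) and sqrt(277) generate independent quadratic extensions. Thus [K:Q] = 4 and Gal(K/Q) is generated by the two order-2 automorphisms sqrt(217) ↦ -sqrt(217) and sqrt(277) ↦ -sqrt(277), giving V_4.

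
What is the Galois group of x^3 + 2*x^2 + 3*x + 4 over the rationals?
Gal(K/Q) = S_3 (symmetric group of order 6)

Compute the discriminant of x^3 + (2)*x^2 + (3)*x + (4): Δ = -200. Since Δ is not a rational square, the Galois group is not contained in A_3; it must be the full S_3 (irreducibility of the cubic rules out anything smaller).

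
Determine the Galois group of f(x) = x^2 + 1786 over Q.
Gal(K/Q) = Z/2Z (cyclic of order 2)

x^2 + 1786 is irreducible over Q since -1786 is not a rational square. The splitting field Q(sqrt(-1786)) has degree 2 over Q, and its unique nontrivial automorphism is sqrt(-1786) ↦ -sqrt(-1786). Hence Gal(Q(sqrt(-1786))/Q) = Z/2Z.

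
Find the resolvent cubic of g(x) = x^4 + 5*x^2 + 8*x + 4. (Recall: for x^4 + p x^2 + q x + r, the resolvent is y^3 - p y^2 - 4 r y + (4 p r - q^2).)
h(y) = y^3 - 5*y^2 - 16*y + 16

Identify coefficients: p = 5, q = 8, r = 4.
Plug into h(y) = y^3 - p y^2 - 4 r y + (4 p r - q^2):
  h(y) = y^3 - (5) y^2 - 4*(4) y + (4*(5)*(4) - (8)^2)
       = y^3 + (-5) y^2 + (-16) y + (16).
Simplifying: h(y) = y^3 - 5*y^2 - 16*y + 16.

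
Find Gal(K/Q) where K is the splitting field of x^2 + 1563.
Gal(K/Q) = Z/2Z (cyclic of order 2)

x^2 + 1563 is irreducible over Q since -1563 is not a rational square. The splitting field Q(sqrt(-1563)) has degree 2 over Q, and its unique nontrivial automorphism is sqrt(-1563) ↦ -sqrt(-1563). Hence Gal(Q(sqrt(-1563))/Q) = Z/2Z.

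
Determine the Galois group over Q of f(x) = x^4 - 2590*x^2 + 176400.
Gal(K/Q) = Z/2Z (cyclic of order 2)

f factors as (x^2 - 2520)(x^2 - 70), so the splitting field is K = Q(sqrt(2520), sqrt(70)). The squarefree part of 2520 is 70 and the squarefree part of 70 is also 70, so sqrt(2520) and sqrt(70) are both rational multiples of sqrt(70). Hence Q(sqrt(2520)) = Q(sqrt(70)) = Q(sqrt(70)), and the splitting field collapses to a single degree-2 extension with Galois group Z/2Z.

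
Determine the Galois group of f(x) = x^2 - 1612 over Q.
Gal(K/Q) = Z/2Z (cyclic of order 2)

x^2 - 1612 is irreducible over Q since 1612 is not a rational square. The splitting field Q(sqrt(1612)) has degree 2 over Q, and its unique nontrivial automorphism is sqrt(1612) ↦ -sqrt(1612). Hence Gal(Q(sqrt(1612))/Q) = Z/2Z.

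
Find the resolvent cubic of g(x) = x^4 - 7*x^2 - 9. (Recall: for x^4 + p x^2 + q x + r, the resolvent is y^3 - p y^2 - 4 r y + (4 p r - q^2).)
h(y) = y^3 + 7*y^2 + 36*y + 252

Identify coefficients: p = -7, q = 0, r = -9.
Plug into h(y) = y^3 - p y^2 - 4 r y + (4 p r - q^2):
  h(y) = y^3 - (-7) y^2 - 4*(-9) y + (4*(-7)*(-9) - (0)^2)
       = y^3 + (7) y^2 + (36) y + (252).
Simplifying: h(y) = y^3 + 7*y^2 + 36*y + 252.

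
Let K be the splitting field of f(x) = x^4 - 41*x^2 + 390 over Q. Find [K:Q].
[K:Q] = 4

f factors as (x^2 - 26)(x^2 - 15); the splitting field is K = Q(sqrt(26), sqrt(15)). Since 26, 15, and 390 are all non-squares in Q, the three subfields Q(sqrt(26)), Q(sqrt(15)), Q(sqrt(390)) are distinct degree-2 extensions, so [K:Q] = 4 (Klein four Galois group).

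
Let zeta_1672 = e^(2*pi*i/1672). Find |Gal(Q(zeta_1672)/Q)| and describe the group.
|Gal(Q(zeta_1672)/Q)| = phi(1672) = 720; group ≅ (Z/1672Z)^* ≅ Z/2Z × Z/2Z × Z/10Z × Z/18Z

The n-th cyclotomic polynomial Φ_1672(x) is the minimal polynomial of zeta_1672 over Q and has degree phi(1672) = 720. So Q(zeta_1672) is a degree-720 Galois extension with Galois group (Z/1672Z)^*. By CRT, (Z/1672Z)^* ≅ (Z/8Z)^* × (Z/11Z)^* × (Z/19Z)^*. Each prime-power unit group is (Z/8Z)^* ≅ Z/2Z × Z/2Z; (Z/11Z)^* ≅ Z/10Z; (Z/19Z)^* ≅ Z/18Z. Hence Gal(Q(zeta_1672)/Q) ≅ Z/2Z × Z/2Z × Z/10Z × Z/18Z.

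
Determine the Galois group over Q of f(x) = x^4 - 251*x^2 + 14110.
Gal(K/Q) = V_4 (Klein four-group, Z/2Z × Z/2Z)

f factors as (x^2 - 85)(x^2 - 166), so the splitting field is K = Q(sqrt(85), sqrt(166)). The elements 85, 166, 14110 are all non-squares in Q, so sqrt(85) and sqrt(166) generate independent quadratic extensions. Thus [K:Q] = 4 and Gal(K/Q) is generated by the two order-2 automorphisms sqrt(85) ↦ -sqrt(85) and sqrt(166) ↦ -sqrt(166), giving V_4.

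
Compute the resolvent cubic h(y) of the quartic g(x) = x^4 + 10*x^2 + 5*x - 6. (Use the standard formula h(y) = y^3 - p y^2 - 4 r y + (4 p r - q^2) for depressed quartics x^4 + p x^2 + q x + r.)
h(y) = y^3 - 10*y^2 + 24*y - 265

Identify coefficients: p = 10, q = 5, r = -6.
Plug into h(y) = y^3 - p y^2 - 4 r y + (4 p r - q^2):
  h(y) = y^3 - (10) y^2 - 4*(-6) y + (4*(10)*(-6) - (5)^2)
       = y^3 + (-10) y^2 + (24) y + (-265).
Simplifying: h(y) = y^3 - 10*y^2 + 24*y - 265.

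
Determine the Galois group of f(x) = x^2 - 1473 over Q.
Gal(K/Q) = Z/2Z (cyclic of order 2)

x^2 - 1473 is irreducible over Q since 1473 is not a rational square. The splitting field Q(sqrt(1473)) has degree 2 over Q, and its unique nontrivial automorphism is sqrt(1473) ↦ -sqrt(1473). Hence Gal(Q(sqrt(1473))/Q) = Z/2Z.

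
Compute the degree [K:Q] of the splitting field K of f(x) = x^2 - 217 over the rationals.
[K:Q] = 2

The polynomial x^2 - 217 is irreducible over Q since 217 is not a perfect square. Its splitting field is Q(sqrt(217)), which has degree 2 over Q.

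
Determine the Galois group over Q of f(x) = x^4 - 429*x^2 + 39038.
Gal(K/Q) = V_4 (Klein four-group, Z/2Z × Z/2Z)

f factors as (x^2 - 298)(x^2 - 131), so the splitting field is K = Q(sqrt(298), sqrt(131)). The elements 298, 131, 39038 are all non-squares in Q, so sqrt(298) and sqrt(131) generate independent quadratic extensions. Thus [K:Q] = 4 and Gal(K/Q) is generated by the two order-2 automorphisms sqrt(298) ↦ -sqrt(298) and sqrt(131) ↦ -sqrt(131), giving V_4.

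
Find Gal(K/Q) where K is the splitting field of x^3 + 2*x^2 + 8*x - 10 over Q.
Gal(K/Q) = S_3 (symmetric group of order 6)

Compute the discriminant of x^3 + (2)*x^2 + (8)*x + (-10): Δ = -7052. Since Δ is not a rational square, the Galois group is not contained in A_3; it must be the full S_3 (irreducibility of the cubic rules out anything smaller).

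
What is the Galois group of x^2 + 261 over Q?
Gal(K/Q) = Z/2Z (cyclic of order 2)

x^2 + 261 is irreducible over Q since -261 is not a rational square. The splitting field Q(sqrt(-261)) has degree 2 over Q, and its unique nontrivial automorphism is sqrt(-261) ↦ -sqrt(-261). Hence Gal(Q(sqrt(-261))/Q) = Z/2Z.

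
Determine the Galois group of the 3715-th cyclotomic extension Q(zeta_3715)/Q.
|Gal(Q(zeta_3715)/Q)| = phi(3715) = 2968; group ≅ (Z/3715Z)^* ≅ Z/4Z × Z/742Z

The n-th cyclotomic polynomial Φ_3715(x) is the minimal polynomial of zeta_3715 over Q and has degree phi(3715) = 2968. So Q(zeta_3715) is a degree-2968 Galois extension with Galois group (Z/3715Z)^*. By CRT, (Z/3715Z)^* ≅ (Z/5Z)^* × (Z/743Z)^*. Each prime-power unit group is (Z/5Z)^* ≅ Z/4Z; (Z/743Z)^* ≅ Z/742Z. Hence Gal(Q(zeta_3715)/Q) ≅ Z/4Z × Z/742Z.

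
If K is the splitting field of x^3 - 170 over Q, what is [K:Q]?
[K:Q] = 6

x^3 - 170 has one real root r = 170^(1/3) and two complex roots r*zeta_3, r*zeta_3^2 where zeta_3 = e^(2*pi*i/3). The splitting field is Q(r, zeta_3). [Q(r):Q] = 3 and [Q(zeta_3):Q] = 2 with gcd = 1, so [Q(r, zeta_3):Q] = 3 * 2 = 6.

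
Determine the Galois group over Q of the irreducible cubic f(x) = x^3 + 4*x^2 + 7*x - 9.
Gal(K/Q) = S_3 (symmetric group of order 6)

Compute the discriminant of x^3 + (4)*x^2 + (7)*x + (-9): Δ = -5007. Since Δ is not a rational square, the Galois group is not contained in A_3; it must be the full S_3 (irreducibility of the cubic rules out anything smaller).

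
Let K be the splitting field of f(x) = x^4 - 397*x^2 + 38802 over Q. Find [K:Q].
[K:Q] = 4

f factors as (x^2 - 223)(x^2 - 174); the splitting field is K = Q(sqrt(223), sqrt(174)). Since 223, 174, and 38802 are all non-squares in Q, the three subfields Q(sqrt(223)), Q(sqrt(174)), Q(sqrt(38802)) are distinct degree-2 extensions, so [K:Q] = 4 (Klein four Galois group).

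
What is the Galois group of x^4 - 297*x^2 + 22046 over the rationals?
Gal(K/Q) = V_4 (Klein four-group, Z/2Z × Z/2Z)

f factors as (x^2 - 151)(x^2 - 146), so the splitting field is K = Q(sqrt(151), sqrt(146)). The elements 151, 146, 22046 are all non-squares in Q, so sqrt(151) and sqrt(146) generate independent quadratic extensions. Thus [K:Q] = 4 and Gal(K/Q) is generated by the two order-2 automorphisms sqrt(151) ↦ -sqrt(151) and sqrt(146) ↦ -sqrt(146), giving V_4.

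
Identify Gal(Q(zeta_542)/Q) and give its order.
|Gal(Q(zeta_542)/Q)| = phi(542) = 270; group ≅ (Z/542Z)^* ≅ Z/270Z

The n-th cyclotomic polynomial Φ_542(x) is the minimal polynomial of zeta_542 over Q and has degree phi(542) = 270. So Q(zeta_542) is a degree-270 Galois extension with Galois group (Z/542Z)^*. By CRT, (Z/542Z)^* ≅ (Z/2Z)^* × (Z/271Z)^*. Each prime-power unit group is (Z/2Z)^* ≅ trivial group (order 1); (Z/271Z)^* ≅ Z/270Z. Hence Gal(Q(zeta_542)/Q) ≅ Z/270Z.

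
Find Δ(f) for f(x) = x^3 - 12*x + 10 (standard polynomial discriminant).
Δ = 4212

For a depressed cubic x^3 + p x + q the discriminant is Δ = -4 p^3 - 27 q^2 = -4*(-12)^3 - 27*(10)^2 = 6912 - 2700 = 4212.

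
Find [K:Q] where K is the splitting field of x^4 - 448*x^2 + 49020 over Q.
[K:Q] = 4

f factors as (x^2 - 258)(x^2 - 190); the splitting field is K = Q(sqrt(258), sqrt(190)). Since 258, 190, and 49020 are all non-squares in Q, the three subfields Q(sqrt(258)), Q(sqrt(190)), Q(sqrt(49020)) are distinct degree-2 extensions, so [K:Q] = 4 (Klein four Galois group).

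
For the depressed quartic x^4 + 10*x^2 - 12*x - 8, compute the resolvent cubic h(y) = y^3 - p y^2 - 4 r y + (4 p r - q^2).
h(y) = y^3 - 10*y^2 + 32*y - 464

Identify coefficients: p = 10, q = -12, r = -8.
Plug into h(y) = y^3 - p y^2 - 4 r y + (4 p r - q^2):
  h(y) = y^3 - (10) y^2 - 4*(-8) y + (4*(10)*(-8) - (-12)^2)
       = y^3 + (-10) y^2 + (32) y + (-464).
Simplifying: h(y) = y^3 - 10*y^2 + 32*y - 464.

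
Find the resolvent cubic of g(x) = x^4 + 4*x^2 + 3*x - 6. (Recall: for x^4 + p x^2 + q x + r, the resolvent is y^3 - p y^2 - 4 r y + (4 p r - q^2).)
h(y) = y^3 - 4*y^2 + 24*y - 105

Identify coefficients: p = 4, q = 3, r = -6.
Plug into h(y) = y^3 - p y^2 - 4 r y + (4 p r - q^2):
  h(y) = y^3 - (4) y^2 - 4*(-6) y + (4*(4)*(-6) - (3)^2)
       = y^3 + (-4) y^2 + (24) y + (-105).
Simplifying: h(y) = y^3 - 4*y^2 + 24*y - 105.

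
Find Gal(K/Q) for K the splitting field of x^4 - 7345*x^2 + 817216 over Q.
Gal(K/Q) = Z/2Z (cyclic of order 2)

f factors as (x^2 - 113)(x^2 - 7232), so the splitting field is K = Q(sqrt(113), sqrt(7232)). The squarefree part of 113 is 113 and the squarefree part of 7232 is also 113, so sqrt(113) and sqrt(7232) are both rational multiples of sqrt(113). Hence Q(sqrt(113)) = Q(sqrt(7232)) = Q(sqrt(113)), and the splitting field collapses to a single degree-2 extension with Galois group Z/2Z.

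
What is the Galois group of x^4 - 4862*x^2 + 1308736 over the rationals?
Gal(K/Q) = Z/2Z (cyclic of order 2)

f factors as (x^2 - 4576)(x^2 - 286), so the splitting field is K = Q(sqrt(4576), sqrt(286)). The squarefree part of 4576 is 286 and the squarefree part of 286 is also 286, so sqrt(4576) and sqrt(286) are both rational multiples of sqrt(286). Hence Q(sqrt(4576)) = Q(sqrt(286)) = Q(sqrt(286)), and the splitting field collapses to a single degree-2 extension with Galois group Z/2Z.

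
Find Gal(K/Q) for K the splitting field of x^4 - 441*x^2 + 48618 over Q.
Gal(K/Q) = V_4 (Klein four-group, Z/2Z × Z/2Z)

f factors as (x^2 - 219)(x^2 - 222), so the splitting field is K = Q(sqrt(219), sqrt(222)). The elements 219, 222, 48618 are all non-squares in Q, so sqrt(219) and sqrt(222) generate independent quadratic extensions. Thus [K:Q] = 4 and Gal(K/Q) is generated by the two order-2 automorphisms sqrt(219) ↦ -sqrt(219) and sqrt(222) ↦ -sqrt(222), giving V_4.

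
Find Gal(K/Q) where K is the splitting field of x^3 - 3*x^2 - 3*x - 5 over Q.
Gal(K/Q) = S_3 (symmetric group of order 6)

Compute the discriminant of x^3 + (-3)*x^2 + (-3)*x + (-5): Δ = -1836. Since Δ is not a rational square, the Galois group is not contained in A_3; it must be the full S_3 (irreducibility of the cubic rules out anything smaller).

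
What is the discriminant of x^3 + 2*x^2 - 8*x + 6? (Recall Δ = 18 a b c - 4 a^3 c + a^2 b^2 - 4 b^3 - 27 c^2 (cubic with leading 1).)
Δ = -588

For x^3 + a x^2 + b x + c the discriminant is Δ = 18 a b c - 4 a^3 c + a^2 b^2 - 4 b^3 - 27 c^2.
Plug a = 2, b = -8, c = 6:
  18*(2)*(-8)*(6) - 4*(2)^3*(6) + (2)^2*(-8)^2 - 4*(-8)^3 - 27*(6)^2
  = -1728 + (-192) + 256 + (2048) + (-972)
  = -588.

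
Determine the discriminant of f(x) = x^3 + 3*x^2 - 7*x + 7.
Δ = -2912

For x^3 + a x^2 + b x + c the discriminant is Δ = 18 a b c - 4 a^3 c + a^2 b^2 - 4 b^3 - 27 c^2.
Plug a = 3, b = -7, c = 7:
  18*(3)*(-7)*(7) - 4*(3)^3*(7) + (3)^2*(-7)^2 - 4*(-7)^3 - 27*(7)^2
  = -2646 + (-756) + 441 + (1372) + (-1323)
  = -2912.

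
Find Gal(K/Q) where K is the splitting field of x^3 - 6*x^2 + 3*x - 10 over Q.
Gal(K/Q) = S_3 (symmetric group of order 6)

Compute the discriminant of x^3 + (-6)*x^2 + (3)*x + (-10): Δ = -7884. Since Δ is not a rational square, the Galois group is not contained in A_3; it must be the full S_3 (irreducibility of the cubic rules out anything smaller).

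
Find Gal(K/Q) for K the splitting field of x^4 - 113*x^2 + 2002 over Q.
Gal(K/Q) = V_4 (Klein four-group, Z/2Z × Z/2Z)

f factors as (x^2 - 22)(x^2 - 91), so the splitting field is K = Q(sqrt(22), sqrt(91)). The elements 22, 91, 2002 are all non-squares in Q, so sqrt(22) and sqrt(91) generate independent quadratic extensions. Thus [K:Q] = 4 and Gal(K/Q) is generated by the two order-2 automorphisms sqrt(22) ↦ -sqrt(22) and sqrt(91) ↦ -sqrt(91), giving V_4.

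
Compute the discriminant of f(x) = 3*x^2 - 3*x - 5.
Δ = 69

For a quadratic a x^2 + b x + c the discriminant is Δ = b^2 - 4ac = (-3)^2 - 4*(3)*(-5) = 9 - (-60) = 69.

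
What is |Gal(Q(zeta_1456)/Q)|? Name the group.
|Gal(Q(zeta_1456)/Q)| = phi(1456) = 576; group ≅ (Z/1456Z)^* ≅ Z/2Z × Z/4Z × Z/6Z × Z/12Z

The n-th cyclotomic polynomial Φ_1456(x) is the minimal polynomial of zeta_1456 over Q and has degree phi(1456) = 576. So Q(zeta_1456) is a degree-576 Galois extension with Galois group (Z/1456Z)^*. By CRT, (Z/1456Z)^* ≅ (Z/16Z)^* × (Z/7Z)^* × (Z/13Z)^*. Each prime-power unit group is (Z/16Z)^* ≅ Z/2Z × Z/4Z; (Z/7Z)^* ≅ Z/6Z; (Z/13Z)^* ≅ Z/12Z. Hence Gal(Q(zeta_1456)/Q) ≅ Z/2Z × Z/4Z × Z/6Z × Z/12Z.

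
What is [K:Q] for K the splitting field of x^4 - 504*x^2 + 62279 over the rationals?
[K:Q] = 4

f factors as (x^2 - 217)(x^2 - 287); the splitting field is K = Q(sqrt(217), sqrt(287)). Since 217, 287, and 62279 are all non-squares in Q, the three subfields Q(sqrt(217)), Q(sqrt(287)), Q(sqrt(62279)) are distinct degree-2 extensions, so [K:Q] = 4 (Klein four Galois group).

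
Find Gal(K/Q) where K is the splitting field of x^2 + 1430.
Gal(K/Q) = Z/2Z (cyclic of order 2)

x^2 + 1430 is irreducible over Q since -1430 is not a rational square. The splitting field Q(sqrt(-1430)) has degree 2 over Q, and its unique nontrivial automorphism is sqrt(-1430) ↦ -sqrt(-1430). Hence Gal(Q(sqrt(-1430))/Q) = Z/2Z.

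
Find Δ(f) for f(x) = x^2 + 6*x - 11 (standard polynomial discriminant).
Δ = 80

For a quadratic a x^2 + b x + c the discriminant is Δ = b^2 - 4ac = (6)^2 - 4*(1)*(-11) = 36 - (-44) = 80.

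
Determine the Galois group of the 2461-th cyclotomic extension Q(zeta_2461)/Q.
|Gal(Q(zeta_2461)/Q)| = phi(2461) = 2332; group ≅ (Z/2461Z)^* ≅ Z/22Z × Z/106Z

The n-th cyclotomic polynomial Φ_2461(x) is the minimal polynomial of zeta_2461 over Q and has degree phi(2461) = 2332. So Q(zeta_2461) is a degree-2332 Galois extension with Galois group (Z/2461Z)^*. By CRT, (Z/2461Z)^* ≅ (Z/23Z)^* × (Z/107Z)^*. Each prime-power unit group is (Z/23Z)^* ≅ Z/22Z; (Z/107Z)^* ≅ Z/106Z. Hence Gal(Q(zeta_2461)/Q) ≅ Z/22Z × Z/106Z.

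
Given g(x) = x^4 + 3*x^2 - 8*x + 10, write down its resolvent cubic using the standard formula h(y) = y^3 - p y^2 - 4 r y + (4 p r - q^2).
h(y) = y^3 - 3*y^2 - 40*y + 56

Identify coefficients: p = 3, q = -8, r = 10.
Plug into h(y) = y^3 - p y^2 - 4 r y + (4 p r - q^2):
  h(y) = y^3 - (3) y^2 - 4*(10) y + (4*(3)*(10) - (-8)^2)
       = y^3 + (-3) y^2 + (-40) y + (56).
Simplifying: h(y) = y^3 - 3*y^2 - 40*y + 56.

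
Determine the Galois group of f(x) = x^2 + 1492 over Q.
Gal(K/Q) = Z/2Z (cyclic of order 2)

x^2 + 1492 is irreducible over Q since -1492 is not a rational square. The splitting field Q(sqrt(-1492)) has degree 2 over Q, and its unique nontrivial automorphism is sqrt(-1492) ↦ -sqrt(-1492). Hence Gal(Q(sqrt(-1492))/Q) = Z/2Z.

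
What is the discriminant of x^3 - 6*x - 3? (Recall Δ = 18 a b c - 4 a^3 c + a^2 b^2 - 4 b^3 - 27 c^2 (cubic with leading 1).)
Δ = 621

For x^3 + a x^2 + b x + c the discriminant is Δ = 18 a b c - 4 a^3 c + a^2 b^2 - 4 b^3 - 27 c^2.
Plug a = 0, b = -6, c = -3:
  18*(0)*(-6)*(-3) - 4*(0)^3*(-3) + (0)^2*(-6)^2 - 4*(-6)^3 - 27*(-3)^2
  = 0 + (0) + 0 + (864) + (-243)
  = 621.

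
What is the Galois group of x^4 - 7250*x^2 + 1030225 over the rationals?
Gal(K/Q) = Z/2Z (cyclic of order 2)

f factors as (x^2 - 145)(x^2 - 7105), so the splitting field is K = Q(sqrt(145), sqrt(7105)). The squarefree part of 145 is 145 and the squarefree part of 7105 is also 145, so sqrt(145) and sqrt(7105) are both rational multiples of sqrt(145). Hence Q(sqrt(145)) = Q(sqrt(7105)) = Q(sqrt(145)), and the splitting field collapses to a single degree-2 extension with Galois group Z/2Z.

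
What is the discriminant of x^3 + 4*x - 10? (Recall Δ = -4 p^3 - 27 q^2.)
Δ = -2956

For a depressed cubic x^3 + p x + q the discriminant is Δ = -4 p^3 - 27 q^2 = -4*(4)^3 - 27*(-10)^2 = -256 - 2700 = -2956.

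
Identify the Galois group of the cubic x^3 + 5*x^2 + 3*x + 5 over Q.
Gal(K/Q) = S_3 (symmetric group of order 6)

Compute the discriminant of x^3 + (5)*x^2 + (3)*x + (5): Δ = -1708. Since Δ is not a rational square, the Galois group is not contained in A_3; it must be the full S_3 (irreducibility of the cubic rules out anything smaller).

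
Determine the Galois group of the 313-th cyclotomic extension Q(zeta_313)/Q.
|Gal(Q(zeta_313)/Q)| = phi(313) = 312; group ≅ (Z/313Z)^* ≅ Z/312Z

The n-th cyclotomic polynomial Φ_313(x) is the minimal polynomial of zeta_313 over Q and has degree phi(313) = 312. So Q(zeta_313) is a degree-312 Galois extension with Galois group (Z/313Z)^*. (Z/313Z)^* is cyclic since 313 is an odd prime power (or 4). Hence Gal(Q(zeta_313)/Q) ≅ Z/312Z.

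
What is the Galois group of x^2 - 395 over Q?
Gal(K/Q) = Z/2Z (cyclic of order 2)

x^2 - 395 is irreducible over Q since 395 is not a rational square. The splitting field Q(sqrt(395)) has degree 2 over Q, and its unique nontrivial automorphism is sqrt(395) ↦ -sqrt(395). Hence Gal(Q(sqrt(395))/Q) = Z/2Z.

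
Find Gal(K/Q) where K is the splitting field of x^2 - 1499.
Gal(K/Q) = Z/2Z (cyclic of order 2)

x^2 - 1499 is irreducible over Q since 1499 is not a rational square. The splitting field Q(sqrt(1499)) has degree 2 over Q, and its unique nontrivial automorphism is sqrt(1499) ↦ -sqrt(1499). Hence Gal(Q(sqrt(1499))/Q) = Z/2Z.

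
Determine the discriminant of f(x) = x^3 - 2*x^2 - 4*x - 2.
Δ = -140

For x^3 + a x^2 + b x + c the discriminant is Δ = 18 a b c - 4 a^3 c + a^2 b^2 - 4 b^3 - 27 c^2.
Plug a = -2, b = -4, c = -2:
  18*(-2)*(-4)*(-2) - 4*(-2)^3*(-2) + (-2)^2*(-4)^2 - 4*(-4)^3 - 27*(-2)^2
  = -288 + (-64) + 64 + (256) + (-108)
  = -140.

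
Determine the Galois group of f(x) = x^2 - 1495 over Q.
Gal(K/Q) = Z/2Z (cyclic of order 2)

x^2 - 1495 is irreducible over Q since 1495 is not a rational square. The splitting field Q(sqrt(1495)) has degree 2 over Q, and its unique nontrivial automorphism is sqrt(1495) ↦ -sqrt(1495). Hence Gal(Q(sqrt(1495))/Q) = Z/2Z.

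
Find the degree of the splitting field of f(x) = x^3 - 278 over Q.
[K:Q] = 6

x^3 - 278 has one real root r = 278^(1/3) and two complex roots r*zeta_3, r*zeta_3^2 where zeta_3 = e^(2*pi*i/3). The splitting field is Q(r, zeta_3). [Q(r):Q] = 3 and [Q(zeta_3):Q] = 2 with gcd = 1, so [Q(r, zeta_3):Q] = 3 * 2 = 6.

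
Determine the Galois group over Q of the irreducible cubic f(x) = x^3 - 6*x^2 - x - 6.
Gal(K/Q) = S_3 (symmetric group of order 6)

Compute the discriminant of x^3 + (-6)*x^2 + (-1)*x + (-6): Δ = -6764. Since Δ is not a rational square, the Galois group is not contained in A_3; it must be the full S_3 (irreducibility of the cubic rules out anything smaller).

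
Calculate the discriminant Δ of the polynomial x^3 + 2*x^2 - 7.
Δ = -1099

For x^3 + a x^2 + b x + c the discriminant is Δ = 18 a b c - 4 a^3 c + a^2 b^2 - 4 b^3 - 27 c^2.
Plug a = 2, b = 0, c = -7:
  18*(2)*(0)*(-7) - 4*(2)^3*(-7) + (2)^2*(0)^2 - 4*(0)^3 - 27*(-7)^2
  = 0 + (224) + 0 + (0) + (-1323)
  = -1099.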